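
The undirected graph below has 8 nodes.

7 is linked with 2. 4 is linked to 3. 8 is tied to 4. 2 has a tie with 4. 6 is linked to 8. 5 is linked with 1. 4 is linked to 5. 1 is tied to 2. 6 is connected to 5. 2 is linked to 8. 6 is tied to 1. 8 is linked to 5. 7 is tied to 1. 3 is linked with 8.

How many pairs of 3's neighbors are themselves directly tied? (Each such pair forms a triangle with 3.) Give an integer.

1

3's neighbors: 4 and 8.
Neighbor pairs that are themselves tied: 3–4–8. Each forms one triangle with 3, for 1 in total.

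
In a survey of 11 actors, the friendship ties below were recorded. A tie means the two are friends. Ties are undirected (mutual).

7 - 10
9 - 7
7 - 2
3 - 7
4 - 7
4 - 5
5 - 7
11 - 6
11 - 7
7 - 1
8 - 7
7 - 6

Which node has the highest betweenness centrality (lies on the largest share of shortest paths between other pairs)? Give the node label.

Unnormalized betweenness of each node: 1:0, 2:0, 3:0, 4:0, 5:0, 6:0, 7:43, 8:0, 9:0, 10:0, 11:0.
7 has the largest value, 43, making it the main broker — the node through which the most shortest paths run.

7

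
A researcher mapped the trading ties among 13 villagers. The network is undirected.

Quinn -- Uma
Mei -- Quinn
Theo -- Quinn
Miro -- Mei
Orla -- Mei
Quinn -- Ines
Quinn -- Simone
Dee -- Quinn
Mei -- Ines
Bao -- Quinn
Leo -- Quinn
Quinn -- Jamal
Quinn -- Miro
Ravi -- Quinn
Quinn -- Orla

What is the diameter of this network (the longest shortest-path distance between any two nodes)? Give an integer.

2

Eccentricity of each node (its greatest distance to any other): Bao:2, Dee:2, Ines:2, Jamal:2, Leo:2, Mei:2, Miro:2, Orla:2, Quinn:1, Ravi:2, Simone:2, Theo:2, Uma:2.
The maximum eccentricity is 2, realized for instance by the pair Dee–Theo via Dee – Quinn – Theo. So the diameter is 2.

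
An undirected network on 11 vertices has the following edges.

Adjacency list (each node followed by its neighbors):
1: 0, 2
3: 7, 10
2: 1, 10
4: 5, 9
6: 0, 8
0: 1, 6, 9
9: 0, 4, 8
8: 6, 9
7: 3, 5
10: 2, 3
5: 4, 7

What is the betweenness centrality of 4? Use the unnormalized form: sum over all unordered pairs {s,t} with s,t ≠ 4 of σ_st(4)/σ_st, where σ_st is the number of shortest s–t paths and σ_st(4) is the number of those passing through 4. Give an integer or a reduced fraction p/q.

Pairs whose geodesics pass through 4 — 5–1: 1; 5–0: 1; 5–6: 2/2; 5–8: 1; 5–9: 1; 7–0: 1; 7–6: 2/2; 7–8: 1; 7–9: 1; 3–8: 1; 3–9: 1.
All other pairs contribute 0.
Summing the contributions gives betweenness(4) = 11.

11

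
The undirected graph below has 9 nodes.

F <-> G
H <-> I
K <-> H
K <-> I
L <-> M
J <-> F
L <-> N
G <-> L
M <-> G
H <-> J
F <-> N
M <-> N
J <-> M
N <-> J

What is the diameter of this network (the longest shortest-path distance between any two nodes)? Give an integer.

4

Eccentricity of each node (its greatest distance to any other): F:3, G:4, H:3, I:4, J:2, K:4, L:4, M:3, N:3.
The maximum eccentricity is 4, realized for instance by the pair L–K via L – N – J – H – K. So the diameter is 4.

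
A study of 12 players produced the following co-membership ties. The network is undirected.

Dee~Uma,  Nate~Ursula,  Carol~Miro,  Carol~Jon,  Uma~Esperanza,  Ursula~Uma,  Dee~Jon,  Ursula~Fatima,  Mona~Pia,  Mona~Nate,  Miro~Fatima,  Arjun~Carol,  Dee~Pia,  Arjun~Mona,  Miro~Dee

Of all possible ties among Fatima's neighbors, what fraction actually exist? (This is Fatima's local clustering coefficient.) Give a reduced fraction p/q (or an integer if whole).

Fatima's neighbors: Miro and Ursula (k = 2).
Possible neighbor pairs: C(2,2) = 1. Edges among them: none → e = 0.
Clustering(Fatima) = 0/1.

0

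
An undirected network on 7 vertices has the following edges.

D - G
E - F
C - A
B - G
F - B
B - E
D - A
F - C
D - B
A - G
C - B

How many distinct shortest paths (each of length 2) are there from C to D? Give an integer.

The shortest distance is 2. The length-2 paths are: C–B–D; C–A–D.
That gives 2 distinct shortest paths.

2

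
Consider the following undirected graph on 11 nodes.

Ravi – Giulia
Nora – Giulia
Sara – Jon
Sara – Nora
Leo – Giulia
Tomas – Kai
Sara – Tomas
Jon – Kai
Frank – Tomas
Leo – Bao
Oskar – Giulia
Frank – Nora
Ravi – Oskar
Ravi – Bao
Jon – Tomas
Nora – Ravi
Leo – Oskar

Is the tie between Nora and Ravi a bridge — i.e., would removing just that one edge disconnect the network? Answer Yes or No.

Even without that edge, Nora still reaches Ravi via Nora – Giulia – Ravi, so the network stays connected. Not a bridge.

No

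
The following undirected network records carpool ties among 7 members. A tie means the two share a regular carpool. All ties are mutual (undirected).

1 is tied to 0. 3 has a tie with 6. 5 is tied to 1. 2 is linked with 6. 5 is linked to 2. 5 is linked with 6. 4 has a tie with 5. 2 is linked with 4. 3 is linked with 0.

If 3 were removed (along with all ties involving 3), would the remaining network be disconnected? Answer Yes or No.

Even without 3, every remaining node can still reach every other (the residual graph is connected), so 3 is not a cut vertex.

No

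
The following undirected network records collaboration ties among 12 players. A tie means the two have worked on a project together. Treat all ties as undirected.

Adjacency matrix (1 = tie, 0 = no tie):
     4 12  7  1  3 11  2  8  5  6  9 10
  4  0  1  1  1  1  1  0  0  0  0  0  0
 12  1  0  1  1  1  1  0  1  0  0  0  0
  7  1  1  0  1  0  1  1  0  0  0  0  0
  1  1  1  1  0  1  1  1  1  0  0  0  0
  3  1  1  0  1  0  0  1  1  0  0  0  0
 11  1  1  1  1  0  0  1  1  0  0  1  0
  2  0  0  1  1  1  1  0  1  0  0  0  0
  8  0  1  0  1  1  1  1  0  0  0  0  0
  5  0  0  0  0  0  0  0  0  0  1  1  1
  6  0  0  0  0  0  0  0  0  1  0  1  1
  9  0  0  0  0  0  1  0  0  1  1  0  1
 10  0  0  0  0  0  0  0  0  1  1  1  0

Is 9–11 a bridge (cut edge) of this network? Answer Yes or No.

Yes

Without the 9–11 edge there is no alternate route between 9 and 11, so the network disconnects. It is a bridge.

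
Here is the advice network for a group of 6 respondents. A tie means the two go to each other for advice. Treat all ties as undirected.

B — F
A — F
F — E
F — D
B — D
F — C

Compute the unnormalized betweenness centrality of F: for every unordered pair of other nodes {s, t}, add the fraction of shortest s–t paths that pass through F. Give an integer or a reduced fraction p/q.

Pairs whose geodesics pass through F — D–A: 1; D–C: 1; D–E: 1; A–B: 1; A–C: 1; A–E: 1; B–C: 1; B–E: 1; C–E: 1.
All other pairs contribute 0.
Summing the contributions gives betweenness(F) = 9.

9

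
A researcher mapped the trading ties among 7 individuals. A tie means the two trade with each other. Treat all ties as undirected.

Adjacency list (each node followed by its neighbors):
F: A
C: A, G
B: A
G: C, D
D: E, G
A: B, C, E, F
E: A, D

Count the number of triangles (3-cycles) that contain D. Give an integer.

D's neighbors are E and G, but none of them are tied to each other, so no triangle contains D.

0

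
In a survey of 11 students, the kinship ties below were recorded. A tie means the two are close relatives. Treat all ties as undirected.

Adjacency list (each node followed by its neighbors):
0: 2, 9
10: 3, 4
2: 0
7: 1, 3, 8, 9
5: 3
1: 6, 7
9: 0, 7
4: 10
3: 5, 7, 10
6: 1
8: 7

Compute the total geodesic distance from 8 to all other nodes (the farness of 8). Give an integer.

27

Distances from 8: 0:3, 1:2, 2:4, 3:2, 4:4, 5:3, 6:3, 7:1, 9:2, 10:3.
Sum = 3 + 2 + 4 + 2 + 4 + 3 + 3 + 1 + 2 + 3 = 27.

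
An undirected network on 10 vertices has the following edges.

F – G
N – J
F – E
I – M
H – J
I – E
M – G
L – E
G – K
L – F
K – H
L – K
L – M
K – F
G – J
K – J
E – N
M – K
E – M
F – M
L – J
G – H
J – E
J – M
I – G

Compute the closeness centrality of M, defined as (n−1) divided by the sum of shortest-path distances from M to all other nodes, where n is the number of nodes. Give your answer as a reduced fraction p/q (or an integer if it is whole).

Distances from M: E:1, F:1, G:1, H:2, I:1, J:1, K:1, L:1, N:2. Sum = 11.
n = 10, so closeness = 9/11.

9/11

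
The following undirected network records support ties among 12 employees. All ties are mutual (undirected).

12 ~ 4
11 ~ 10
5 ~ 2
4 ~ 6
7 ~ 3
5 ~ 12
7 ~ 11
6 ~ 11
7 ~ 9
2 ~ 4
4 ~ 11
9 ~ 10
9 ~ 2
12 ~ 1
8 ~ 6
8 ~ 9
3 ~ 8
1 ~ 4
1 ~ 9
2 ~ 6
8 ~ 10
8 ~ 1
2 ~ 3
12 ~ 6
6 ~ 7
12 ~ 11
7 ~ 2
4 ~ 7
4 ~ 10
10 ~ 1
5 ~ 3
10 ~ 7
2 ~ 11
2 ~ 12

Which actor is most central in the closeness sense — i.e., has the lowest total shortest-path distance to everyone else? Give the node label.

Farness (sum of distances to all others) for each node — 1:17, 2:14, 3:18, 4:15, 5:20, 6:16, 7:15, 8:17, 9:17, 10:17, 11:16, 12:16.
The smallest farness is 14, for 2, so 2 has the highest closeness.

2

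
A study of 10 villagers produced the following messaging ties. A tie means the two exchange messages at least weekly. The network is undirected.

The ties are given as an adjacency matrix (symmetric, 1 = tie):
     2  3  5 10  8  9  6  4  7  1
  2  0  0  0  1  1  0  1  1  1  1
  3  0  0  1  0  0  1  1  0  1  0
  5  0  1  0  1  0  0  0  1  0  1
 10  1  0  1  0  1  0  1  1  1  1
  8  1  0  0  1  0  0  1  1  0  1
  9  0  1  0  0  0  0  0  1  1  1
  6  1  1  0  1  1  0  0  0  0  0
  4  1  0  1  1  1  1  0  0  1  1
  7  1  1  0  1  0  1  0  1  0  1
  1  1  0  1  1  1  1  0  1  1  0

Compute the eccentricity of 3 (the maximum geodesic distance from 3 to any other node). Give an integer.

2

Distances from 3: 1:2, 2:2, 4:2, 5:1, 6:1, 7:1, 8:2, 9:1, 10:2.
The largest is 2 (to 2, 10, 4, 1, and 8), so the eccentricity of 3 is 2.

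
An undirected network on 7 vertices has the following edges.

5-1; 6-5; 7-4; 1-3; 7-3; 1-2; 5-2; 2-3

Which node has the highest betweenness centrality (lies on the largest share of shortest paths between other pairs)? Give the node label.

3

Unnormalized betweenness of each node: 1:3, 2:3, 3:8, 4:0, 5:5, 6:0, 7:5.
3 has the largest value, 8, making it the main broker — the node through which the most shortest paths run.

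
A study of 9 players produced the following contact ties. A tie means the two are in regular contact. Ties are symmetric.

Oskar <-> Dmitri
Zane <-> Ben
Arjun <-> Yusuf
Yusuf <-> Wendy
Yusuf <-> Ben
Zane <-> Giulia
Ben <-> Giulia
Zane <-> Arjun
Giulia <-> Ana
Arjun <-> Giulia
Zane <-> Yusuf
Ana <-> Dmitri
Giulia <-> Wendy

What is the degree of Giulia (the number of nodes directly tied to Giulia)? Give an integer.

Giulia is directly tied to Ana, Arjun, Ben, Wendy, and Zane. That is 5 neighbors, so the degree of Giulia is 5.

5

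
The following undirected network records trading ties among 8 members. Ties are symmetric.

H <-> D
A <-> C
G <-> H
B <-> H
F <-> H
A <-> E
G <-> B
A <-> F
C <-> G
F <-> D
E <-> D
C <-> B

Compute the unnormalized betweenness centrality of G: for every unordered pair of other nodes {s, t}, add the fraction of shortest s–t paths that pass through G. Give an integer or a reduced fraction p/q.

Pairs whose geodesics pass through G — C–H: 1/2; C–D: 1/4.
All other pairs contribute 0.
Summing the contributions gives betweenness(G) = 3/4.

3/4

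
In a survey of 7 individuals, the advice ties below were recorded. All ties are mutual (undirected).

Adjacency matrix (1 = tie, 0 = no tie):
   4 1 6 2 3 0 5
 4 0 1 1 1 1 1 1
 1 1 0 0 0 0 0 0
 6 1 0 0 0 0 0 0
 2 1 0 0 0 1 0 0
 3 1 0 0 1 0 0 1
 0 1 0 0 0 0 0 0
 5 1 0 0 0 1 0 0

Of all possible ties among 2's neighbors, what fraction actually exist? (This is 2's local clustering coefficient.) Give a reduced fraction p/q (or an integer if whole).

2's neighbors: 3 and 4 (k = 2).
Possible neighbor pairs: C(2,2) = 1. Edges among them: 3–4 → e = 1.
Clustering(2) = 1/1.

1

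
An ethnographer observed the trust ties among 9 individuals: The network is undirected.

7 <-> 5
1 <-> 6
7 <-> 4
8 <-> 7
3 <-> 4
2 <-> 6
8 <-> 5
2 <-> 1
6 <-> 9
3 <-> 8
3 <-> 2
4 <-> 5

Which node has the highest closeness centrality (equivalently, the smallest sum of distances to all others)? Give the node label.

3

Farness (sum of distances to all others) for each node — 1:20, 2:15, 3:14, 4:17, 5:21, 6:19, 7:21, 8:17, 9:26.
The smallest farness is 14, for 3, so 3 has the highest closeness.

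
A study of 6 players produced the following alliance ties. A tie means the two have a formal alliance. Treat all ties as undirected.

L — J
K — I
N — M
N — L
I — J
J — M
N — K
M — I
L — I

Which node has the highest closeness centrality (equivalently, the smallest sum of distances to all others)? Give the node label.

Farness (sum of distances to all others) for each node — I:6, J:7, K:8, L:7, M:7, N:7.
The smallest farness is 6, for I, so I has the highest closeness.

I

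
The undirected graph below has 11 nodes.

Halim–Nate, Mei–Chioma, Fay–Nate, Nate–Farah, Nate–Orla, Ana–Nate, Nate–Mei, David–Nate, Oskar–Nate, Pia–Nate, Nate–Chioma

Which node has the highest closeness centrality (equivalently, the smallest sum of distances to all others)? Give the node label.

Farness (sum of distances to all others) for each node — Ana:19, Chioma:18, David:19, Farah:19, Fay:19, Halim:19, Mei:18, Nate:10, Orla:19, Oskar:19, Pia:19.
The smallest farness is 10, for Nate, so Nate has the highest closeness.

Nate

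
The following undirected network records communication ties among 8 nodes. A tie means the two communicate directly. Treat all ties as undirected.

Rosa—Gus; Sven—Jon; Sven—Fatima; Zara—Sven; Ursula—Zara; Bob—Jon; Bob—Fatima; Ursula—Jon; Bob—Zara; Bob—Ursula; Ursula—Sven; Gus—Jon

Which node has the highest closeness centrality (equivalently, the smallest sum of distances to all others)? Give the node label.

Farness (sum of distances to all others) for each node — Bob:11, Fatima:15, Gus:14, Jon:10, Rosa:20, Sven:11, Ursula:11, Zara:14.
The smallest farness is 10, for Jon, so Jon has the highest closeness.

Jon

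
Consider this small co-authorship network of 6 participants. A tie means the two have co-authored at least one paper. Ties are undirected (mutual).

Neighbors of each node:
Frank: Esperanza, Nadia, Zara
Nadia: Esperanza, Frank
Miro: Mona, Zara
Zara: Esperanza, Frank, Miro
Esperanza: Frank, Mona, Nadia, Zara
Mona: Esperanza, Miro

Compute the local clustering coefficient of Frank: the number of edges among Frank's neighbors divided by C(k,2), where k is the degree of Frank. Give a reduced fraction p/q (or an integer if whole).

2/3

Frank's neighbors: Esperanza, Nadia, and Zara (k = 3).
Possible neighbor pairs: C(3,2) = 3. Edges among them: Esperanza–Nadia, Esperanza–Zara → e = 2.
Clustering(Frank) = 2/3.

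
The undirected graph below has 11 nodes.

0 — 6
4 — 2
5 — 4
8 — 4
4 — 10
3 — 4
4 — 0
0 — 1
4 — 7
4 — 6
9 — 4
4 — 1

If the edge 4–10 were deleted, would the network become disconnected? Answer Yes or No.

Without the 4–10 edge there is no alternate route between 4 and 10, so the network disconnects. It is a bridge.

Yes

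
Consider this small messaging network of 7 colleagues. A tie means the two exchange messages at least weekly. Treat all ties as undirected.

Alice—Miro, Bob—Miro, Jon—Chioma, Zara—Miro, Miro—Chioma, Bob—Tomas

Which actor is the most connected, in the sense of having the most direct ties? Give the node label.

Miro

Degrees — Alice:1, Bob:2, Chioma:2, Jon:1, Miro:4, Tomas:1, Zara:1.
The maximum is 4, attained only by Miro.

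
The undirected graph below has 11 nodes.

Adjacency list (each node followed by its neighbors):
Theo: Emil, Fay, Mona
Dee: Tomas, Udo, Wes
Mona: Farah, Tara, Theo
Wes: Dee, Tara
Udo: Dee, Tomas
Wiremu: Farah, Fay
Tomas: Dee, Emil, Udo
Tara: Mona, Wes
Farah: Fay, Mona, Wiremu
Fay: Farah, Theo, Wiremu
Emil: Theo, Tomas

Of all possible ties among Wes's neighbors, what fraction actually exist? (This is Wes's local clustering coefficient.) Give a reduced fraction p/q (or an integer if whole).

0

Wes's neighbors: Dee and Tara (k = 2).
Possible neighbor pairs: C(2,2) = 1. Edges among them: none → e = 0.
Clustering(Wes) = 0/1.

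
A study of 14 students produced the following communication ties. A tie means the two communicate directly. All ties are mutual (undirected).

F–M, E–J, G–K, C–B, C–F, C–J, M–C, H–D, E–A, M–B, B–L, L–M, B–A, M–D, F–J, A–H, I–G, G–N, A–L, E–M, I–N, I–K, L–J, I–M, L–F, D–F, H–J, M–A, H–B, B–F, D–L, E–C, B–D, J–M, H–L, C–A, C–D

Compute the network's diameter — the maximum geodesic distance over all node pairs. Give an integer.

Eccentricity of each node (its greatest distance to any other): A:3, B:3, C:3, D:3, E:3, F:3, G:4, H:4, I:3, J:3, K:4, L:3, M:2, N:4.
The maximum eccentricity is 4, realized for instance by the pair H–G via H – J – M – I – G. So the diameter is 4.

4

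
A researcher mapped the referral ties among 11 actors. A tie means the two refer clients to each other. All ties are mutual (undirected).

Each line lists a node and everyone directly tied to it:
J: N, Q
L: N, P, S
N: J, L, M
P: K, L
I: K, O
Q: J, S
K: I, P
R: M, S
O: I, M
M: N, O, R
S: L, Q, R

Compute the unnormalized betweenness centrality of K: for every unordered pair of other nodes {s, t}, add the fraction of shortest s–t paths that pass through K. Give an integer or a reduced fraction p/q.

Pairs whose geodesics pass through K — S–I: 1/2; Q–I: 1/3; L–I: 1; P–I: 1; P–O: 1.
All other pairs contribute 0.
Summing the contributions gives betweenness(K) = 23/6.

23/6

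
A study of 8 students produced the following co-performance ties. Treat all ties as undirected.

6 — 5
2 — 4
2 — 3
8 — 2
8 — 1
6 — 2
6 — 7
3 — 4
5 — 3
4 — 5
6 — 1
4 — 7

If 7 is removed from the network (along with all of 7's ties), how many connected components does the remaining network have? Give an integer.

1

7's neighbors (4 and 6) remain reachable from one another through other ties, so the rest of the network stays in one piece.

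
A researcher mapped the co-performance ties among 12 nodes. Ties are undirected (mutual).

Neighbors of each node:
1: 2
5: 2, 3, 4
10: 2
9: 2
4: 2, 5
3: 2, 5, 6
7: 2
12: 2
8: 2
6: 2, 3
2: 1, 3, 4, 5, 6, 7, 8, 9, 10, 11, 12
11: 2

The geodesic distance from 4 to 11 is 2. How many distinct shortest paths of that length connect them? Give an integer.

1

The shortest distance is 2, and the only length-2 path is 4–2–11. So there is exactly 1 shortest path.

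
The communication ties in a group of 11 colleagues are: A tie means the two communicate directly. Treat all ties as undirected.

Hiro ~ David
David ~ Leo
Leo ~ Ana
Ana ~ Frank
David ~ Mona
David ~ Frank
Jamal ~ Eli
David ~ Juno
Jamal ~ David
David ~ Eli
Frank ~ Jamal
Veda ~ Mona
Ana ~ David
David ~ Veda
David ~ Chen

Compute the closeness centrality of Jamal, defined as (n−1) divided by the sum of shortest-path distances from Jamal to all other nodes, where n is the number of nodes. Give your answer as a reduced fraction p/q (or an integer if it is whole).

Distances from Jamal: Ana:2, Chen:2, David:1, Eli:1, Frank:1, Hiro:2, Juno:2, Leo:2, Mona:2, Veda:2. Sum = 17.
n = 11, so closeness = 10/17.

10/17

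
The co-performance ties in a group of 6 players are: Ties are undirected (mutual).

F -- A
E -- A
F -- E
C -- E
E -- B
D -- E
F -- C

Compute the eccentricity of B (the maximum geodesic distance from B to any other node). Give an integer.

Distances from B: A:2, C:2, D:2, E:1, F:2.
The largest is 2 (to A, C, D, and F), so the eccentricity of B is 2.

2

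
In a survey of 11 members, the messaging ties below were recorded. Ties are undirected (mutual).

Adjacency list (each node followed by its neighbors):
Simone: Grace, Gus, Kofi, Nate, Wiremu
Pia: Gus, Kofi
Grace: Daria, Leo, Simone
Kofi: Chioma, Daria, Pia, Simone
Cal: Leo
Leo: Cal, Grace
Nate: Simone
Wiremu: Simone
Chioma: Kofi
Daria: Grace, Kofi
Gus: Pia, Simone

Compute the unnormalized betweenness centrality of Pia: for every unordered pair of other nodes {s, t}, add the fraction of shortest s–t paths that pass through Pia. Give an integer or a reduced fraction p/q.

Pairs whose geodesics pass through Pia — Kofi–Gus: 1/2; Gus–Daria: 1/3; Gus–Chioma: 1/2.
All other pairs contribute 0.
Summing the contributions gives betweenness(Pia) = 4/3.

4/3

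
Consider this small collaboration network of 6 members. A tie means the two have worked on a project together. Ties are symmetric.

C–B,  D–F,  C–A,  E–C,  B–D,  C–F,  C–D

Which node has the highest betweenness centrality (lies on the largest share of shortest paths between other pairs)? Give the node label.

C

Unnormalized betweenness of each node: A:0, B:0, C:15/2, D:1/2, E:0, F:0.
C has the largest value, 15/2, making it the main broker — the node through which the most shortest paths run.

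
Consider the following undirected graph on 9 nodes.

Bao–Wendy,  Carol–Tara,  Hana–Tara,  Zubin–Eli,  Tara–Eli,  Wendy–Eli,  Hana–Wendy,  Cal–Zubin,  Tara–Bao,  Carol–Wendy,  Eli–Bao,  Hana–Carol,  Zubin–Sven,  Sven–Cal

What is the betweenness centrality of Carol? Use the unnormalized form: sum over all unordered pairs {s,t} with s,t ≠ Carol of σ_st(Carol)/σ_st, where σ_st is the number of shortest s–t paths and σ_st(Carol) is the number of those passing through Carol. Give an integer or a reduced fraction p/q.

1/4

Pairs whose geodesics pass through Carol — Tara–Wendy: 1/4.
All other pairs contribute 0.
Summing the contributions gives betweenness(Carol) = 1/4.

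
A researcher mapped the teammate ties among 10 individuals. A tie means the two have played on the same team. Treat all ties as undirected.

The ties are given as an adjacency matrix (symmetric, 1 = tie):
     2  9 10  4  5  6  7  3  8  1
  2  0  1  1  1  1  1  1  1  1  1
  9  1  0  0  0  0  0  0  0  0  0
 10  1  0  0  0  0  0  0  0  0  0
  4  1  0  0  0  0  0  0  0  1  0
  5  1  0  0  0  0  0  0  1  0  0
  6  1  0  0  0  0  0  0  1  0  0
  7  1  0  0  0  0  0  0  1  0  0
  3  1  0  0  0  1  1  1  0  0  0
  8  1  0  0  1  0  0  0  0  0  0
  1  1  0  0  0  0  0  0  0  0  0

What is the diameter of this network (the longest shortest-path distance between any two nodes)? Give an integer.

Eccentricity of each node (its greatest distance to any other): 1:2, 2:1, 3:2, 4:2, 5:2, 6:2, 7:2, 8:2, 9:2, 10:2.
The maximum eccentricity is 2, realized for instance by the pair 9–10 via 9 – 2 – 10. So the diameter is 2.

2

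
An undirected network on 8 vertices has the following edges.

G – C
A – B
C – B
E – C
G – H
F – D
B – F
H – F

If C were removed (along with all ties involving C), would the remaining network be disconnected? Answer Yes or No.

Yes

Removing C leaves {A, B, D, F, G, and H} with no path to {E}, so the network splits into 2 components. C is a cut vertex.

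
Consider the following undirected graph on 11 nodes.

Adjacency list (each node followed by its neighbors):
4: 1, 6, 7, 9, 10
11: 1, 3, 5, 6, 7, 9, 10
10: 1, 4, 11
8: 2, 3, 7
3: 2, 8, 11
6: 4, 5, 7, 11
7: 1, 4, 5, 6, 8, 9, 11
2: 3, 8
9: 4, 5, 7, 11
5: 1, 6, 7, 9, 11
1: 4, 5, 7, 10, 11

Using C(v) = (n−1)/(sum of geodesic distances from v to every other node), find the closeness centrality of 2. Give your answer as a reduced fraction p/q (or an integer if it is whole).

Distances from 2: 1:3, 3:1, 4:3, 5:3, 6:3, 7:2, 8:1, 9:3, 10:3, 11:2. Sum = 24.
n = 11, so closeness = 10/24 = 5/12.

5/12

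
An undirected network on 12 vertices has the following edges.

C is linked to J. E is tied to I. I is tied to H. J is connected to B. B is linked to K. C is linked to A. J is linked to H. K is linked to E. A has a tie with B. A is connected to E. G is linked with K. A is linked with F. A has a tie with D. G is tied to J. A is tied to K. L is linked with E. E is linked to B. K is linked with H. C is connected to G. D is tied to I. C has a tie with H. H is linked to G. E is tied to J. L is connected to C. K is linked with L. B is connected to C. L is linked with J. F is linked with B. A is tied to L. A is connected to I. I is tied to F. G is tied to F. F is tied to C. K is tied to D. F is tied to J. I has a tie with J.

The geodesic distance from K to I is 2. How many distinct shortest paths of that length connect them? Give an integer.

4

The shortest distance is 2. The length-2 paths are: K–E–I; K–A–I; K–D–I; K–H–I.
That gives 4 distinct shortest paths.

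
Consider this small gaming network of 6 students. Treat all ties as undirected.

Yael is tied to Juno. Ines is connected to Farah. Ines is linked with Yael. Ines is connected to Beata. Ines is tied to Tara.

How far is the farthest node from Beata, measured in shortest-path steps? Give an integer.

Distances from Beata: Farah:2, Ines:1, Juno:3, Tara:2, Yael:2.
The largest is 3 (to Juno), so the eccentricity of Beata is 3.

3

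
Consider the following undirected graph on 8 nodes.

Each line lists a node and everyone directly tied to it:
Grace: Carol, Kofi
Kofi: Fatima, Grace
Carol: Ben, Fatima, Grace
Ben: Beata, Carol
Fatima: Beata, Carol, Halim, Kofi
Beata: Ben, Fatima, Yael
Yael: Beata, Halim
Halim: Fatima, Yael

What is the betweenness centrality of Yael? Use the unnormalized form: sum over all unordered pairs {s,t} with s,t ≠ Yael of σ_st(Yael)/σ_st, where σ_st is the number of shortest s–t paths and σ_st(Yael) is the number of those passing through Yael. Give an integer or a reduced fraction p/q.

5/6

Pairs whose geodesics pass through Yael — Halim–Ben: 1/3; Halim–Beata: 1/2.
All other pairs contribute 0.
Summing the contributions gives betweenness(Yael) = 5/6.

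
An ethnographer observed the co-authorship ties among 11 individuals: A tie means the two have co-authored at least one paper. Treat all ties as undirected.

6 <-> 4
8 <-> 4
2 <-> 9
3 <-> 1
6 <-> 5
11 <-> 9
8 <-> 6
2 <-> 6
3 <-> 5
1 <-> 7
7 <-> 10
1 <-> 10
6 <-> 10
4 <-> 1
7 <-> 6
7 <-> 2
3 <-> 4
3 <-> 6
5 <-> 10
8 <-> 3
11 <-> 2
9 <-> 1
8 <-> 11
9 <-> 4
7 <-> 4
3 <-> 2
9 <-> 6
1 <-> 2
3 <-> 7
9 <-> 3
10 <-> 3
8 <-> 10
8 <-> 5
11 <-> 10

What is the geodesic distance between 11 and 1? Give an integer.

One shortest route is 11 – 10 – 1, which uses 2 edges, and 11 and 1 are not directly tied, so nothing shorter exists. So d(11,1) = 2.

2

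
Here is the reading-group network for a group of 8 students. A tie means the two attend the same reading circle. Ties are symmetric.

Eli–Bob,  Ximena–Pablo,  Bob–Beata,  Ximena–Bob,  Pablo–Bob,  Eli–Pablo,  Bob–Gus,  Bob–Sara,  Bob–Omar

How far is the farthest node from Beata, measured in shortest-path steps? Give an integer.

Distances from Beata: Bob:1, Eli:2, Gus:2, Omar:2, Pablo:2, Sara:2, Ximena:2.
The largest is 2 (to Eli, Omar, Gus, Pablo, Ximena, and Sara), so the eccentricity of Beata is 2.

2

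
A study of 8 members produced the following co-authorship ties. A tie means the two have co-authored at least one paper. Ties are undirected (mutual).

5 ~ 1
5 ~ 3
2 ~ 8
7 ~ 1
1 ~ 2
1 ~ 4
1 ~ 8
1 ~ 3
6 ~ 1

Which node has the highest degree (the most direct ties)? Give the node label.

Degrees — 1:7, 2:2, 3:2, 4:1, 5:2, 6:1, 7:1, 8:2.
The maximum is 7, attained only by 1.

1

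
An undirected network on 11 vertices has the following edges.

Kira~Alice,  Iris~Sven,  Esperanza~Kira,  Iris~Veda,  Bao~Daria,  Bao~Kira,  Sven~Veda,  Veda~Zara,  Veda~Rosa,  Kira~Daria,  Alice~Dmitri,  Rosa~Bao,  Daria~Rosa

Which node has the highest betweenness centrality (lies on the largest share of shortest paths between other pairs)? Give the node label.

Rosa

Unnormalized betweenness of each node: Alice:9, Bao:10, Daria:10, Dmitri:0, Esperanza:0, Iris:0, Kira:23, Rosa:24, Sven:0, Veda:23, Zara:0.
Rosa has the largest value, 24, making it the main broker — the node through which the most shortest paths run.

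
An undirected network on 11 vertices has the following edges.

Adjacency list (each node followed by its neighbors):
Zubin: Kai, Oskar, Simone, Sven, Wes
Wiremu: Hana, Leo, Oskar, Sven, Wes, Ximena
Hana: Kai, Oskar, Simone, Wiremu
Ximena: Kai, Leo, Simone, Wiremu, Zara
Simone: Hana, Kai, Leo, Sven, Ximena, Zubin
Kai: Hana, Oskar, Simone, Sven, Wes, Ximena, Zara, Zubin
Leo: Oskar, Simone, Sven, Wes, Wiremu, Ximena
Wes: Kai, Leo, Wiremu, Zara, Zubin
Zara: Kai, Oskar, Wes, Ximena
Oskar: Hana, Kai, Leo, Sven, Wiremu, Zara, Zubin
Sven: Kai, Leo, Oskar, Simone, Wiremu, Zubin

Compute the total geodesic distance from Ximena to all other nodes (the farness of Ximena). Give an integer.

Distances from Ximena: Hana:2, Kai:1, Leo:1, Oskar:2, Simone:1, Sven:2, Wes:2, Wiremu:1, Zara:1, Zubin:2.
Sum = 2 + 1 + 1 + 2 + 1 + 2 + 2 + 1 + 1 + 2 = 15.

15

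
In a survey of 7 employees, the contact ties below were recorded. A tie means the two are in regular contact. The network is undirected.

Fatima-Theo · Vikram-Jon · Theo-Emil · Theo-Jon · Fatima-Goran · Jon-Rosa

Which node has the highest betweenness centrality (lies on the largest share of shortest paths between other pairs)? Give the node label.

Theo

Unnormalized betweenness of each node: Emil:0, Fatima:5, Goran:0, Jon:9, Rosa:0, Theo:11, Vikram:0.
Theo has the largest value, 11, making it the main broker — the node through which the most shortest paths run.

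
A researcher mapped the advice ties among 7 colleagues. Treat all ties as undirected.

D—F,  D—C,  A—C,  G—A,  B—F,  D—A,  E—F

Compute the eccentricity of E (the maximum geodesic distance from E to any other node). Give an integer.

Distances from E: A:3, B:2, C:3, D:2, F:1, G:4.
The largest is 4 (to G), so the eccentricity of E is 4.

4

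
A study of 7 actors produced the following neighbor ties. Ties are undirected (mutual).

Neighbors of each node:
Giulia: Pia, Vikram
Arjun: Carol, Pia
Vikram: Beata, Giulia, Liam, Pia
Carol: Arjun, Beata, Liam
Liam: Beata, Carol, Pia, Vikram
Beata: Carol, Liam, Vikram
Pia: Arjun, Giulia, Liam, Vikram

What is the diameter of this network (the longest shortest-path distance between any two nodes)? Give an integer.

3

Eccentricity of each node (its greatest distance to any other): Arjun:2, Beata:2, Carol:3, Giulia:3, Liam:2, Pia:2, Vikram:2.
The maximum eccentricity is 3, realized for instance by the pair Giulia–Carol via Giulia – Vikram – Beata – Carol. So the diameter is 3.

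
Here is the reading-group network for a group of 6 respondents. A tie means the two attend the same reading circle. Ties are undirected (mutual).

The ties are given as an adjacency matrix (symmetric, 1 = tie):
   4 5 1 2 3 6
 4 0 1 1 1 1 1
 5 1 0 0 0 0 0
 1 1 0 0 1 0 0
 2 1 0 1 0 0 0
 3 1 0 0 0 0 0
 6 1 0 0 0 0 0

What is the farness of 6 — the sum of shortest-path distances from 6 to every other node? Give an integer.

9

Distances from 6: 1:2, 2:2, 3:2, 4:1, 5:2.
Sum = 2 + 2 + 2 + 1 + 2 = 9.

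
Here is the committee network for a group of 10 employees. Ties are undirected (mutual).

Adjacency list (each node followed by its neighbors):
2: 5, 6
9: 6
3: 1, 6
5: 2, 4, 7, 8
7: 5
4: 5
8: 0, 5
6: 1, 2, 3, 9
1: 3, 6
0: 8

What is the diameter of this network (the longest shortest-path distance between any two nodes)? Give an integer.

Eccentricity of each node (its greatest distance to any other): 0:5, 1:5, 2:3, 3:5, 4:4, 5:3, 6:4, 7:4, 8:4, 9:5.
The maximum eccentricity is 5, realized for instance by the pair 1–0 via 1 – 6 – 2 – 5 – 8 – 0. So the diameter is 5.

5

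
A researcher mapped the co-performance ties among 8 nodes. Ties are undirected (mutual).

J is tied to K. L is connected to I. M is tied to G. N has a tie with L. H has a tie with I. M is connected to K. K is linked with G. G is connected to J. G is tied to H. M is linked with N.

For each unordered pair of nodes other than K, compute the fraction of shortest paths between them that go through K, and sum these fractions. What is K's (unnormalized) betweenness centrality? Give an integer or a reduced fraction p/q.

4/3

Pairs whose geodesics pass through K — J–M: 1/2; J–N: 1/2; J–L: 1/3.
All other pairs contribute 0.
Summing the contributions gives betweenness(K) = 4/3.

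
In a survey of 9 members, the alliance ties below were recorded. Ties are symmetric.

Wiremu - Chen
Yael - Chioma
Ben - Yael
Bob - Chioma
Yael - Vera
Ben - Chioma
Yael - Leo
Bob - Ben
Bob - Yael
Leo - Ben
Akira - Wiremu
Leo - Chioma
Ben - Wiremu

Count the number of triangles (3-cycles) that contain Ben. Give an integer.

Ben's neighbors: Bob, Chioma, Leo, Wiremu, and Yael.
Neighbor pairs that are themselves tied: Ben–Bob–Chioma; Ben–Bob–Yael; Ben–Chioma–Leo; Ben–Chioma–Yael; Ben–Leo–Yael. Each forms one triangle with Ben, for 5 in total.

5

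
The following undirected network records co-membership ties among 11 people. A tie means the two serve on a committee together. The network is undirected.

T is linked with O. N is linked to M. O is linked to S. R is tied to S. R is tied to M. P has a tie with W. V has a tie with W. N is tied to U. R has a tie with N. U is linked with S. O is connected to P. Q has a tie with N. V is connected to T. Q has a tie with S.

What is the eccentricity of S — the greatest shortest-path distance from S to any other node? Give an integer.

Distances from S: M:2, N:2, O:1, P:2, Q:1, R:1, T:2, U:1, V:3, W:3.
The largest is 3 (to V and W), so the eccentricity of S is 3.

3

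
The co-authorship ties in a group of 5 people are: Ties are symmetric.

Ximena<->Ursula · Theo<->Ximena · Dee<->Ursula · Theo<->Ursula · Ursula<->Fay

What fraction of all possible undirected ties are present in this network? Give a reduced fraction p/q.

There are 5 edges and 5 nodes, so the maximum possible is C(5,2) = 10.
Density = 5/10 = 1/2.

1/2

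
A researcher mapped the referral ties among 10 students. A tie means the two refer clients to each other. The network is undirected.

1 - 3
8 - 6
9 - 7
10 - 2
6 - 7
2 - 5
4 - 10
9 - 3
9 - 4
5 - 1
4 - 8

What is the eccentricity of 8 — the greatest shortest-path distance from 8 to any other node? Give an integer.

Distances from 8: 1:4, 2:3, 3:3, 4:1, 5:4, 6:1, 7:2, 9:2, 10:2.
The largest is 4 (to 5 and 1), so the eccentricity of 8 is 4.

4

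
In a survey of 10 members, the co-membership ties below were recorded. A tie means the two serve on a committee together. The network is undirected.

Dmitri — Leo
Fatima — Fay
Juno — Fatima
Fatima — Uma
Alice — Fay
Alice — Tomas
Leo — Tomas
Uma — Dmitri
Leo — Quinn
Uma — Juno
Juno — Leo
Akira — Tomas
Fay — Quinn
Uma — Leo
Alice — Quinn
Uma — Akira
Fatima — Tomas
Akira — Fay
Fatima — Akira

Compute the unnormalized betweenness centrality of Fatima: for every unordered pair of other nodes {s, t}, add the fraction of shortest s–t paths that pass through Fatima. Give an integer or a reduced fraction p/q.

Pairs whose geodesics pass through Fatima — Juno–Alice: 2/4; Juno–Tomas: 1/2; Juno–Fay: 1; Juno–Akira: 1/2; Uma–Alice: 2/6; Uma–Tomas: 1/3; Uma–Fay: 1/2; Tomas–Fay: 1/3; Fay–Dmitri: 1/3.
All other pairs contribute 0.
Summing the contributions gives betweenness(Fatima) = 13/3.

13/3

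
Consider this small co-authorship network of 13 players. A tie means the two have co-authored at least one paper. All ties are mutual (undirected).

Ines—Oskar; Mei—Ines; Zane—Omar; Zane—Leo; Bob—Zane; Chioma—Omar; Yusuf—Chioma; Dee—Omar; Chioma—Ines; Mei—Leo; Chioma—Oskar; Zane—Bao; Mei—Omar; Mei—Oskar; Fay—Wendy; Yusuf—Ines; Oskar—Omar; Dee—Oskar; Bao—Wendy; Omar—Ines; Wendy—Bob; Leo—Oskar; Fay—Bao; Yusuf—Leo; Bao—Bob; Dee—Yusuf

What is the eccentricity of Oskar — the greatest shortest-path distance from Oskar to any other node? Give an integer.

4

Distances from Oskar: Bao:3, Bob:3, Chioma:1, Dee:1, Fay:4, Ines:1, Leo:1, Mei:1, Omar:1, Wendy:4, Yusuf:2, Zane:2.
The largest is 4 (to Fay and Wendy), so the eccentricity of Oskar is 4.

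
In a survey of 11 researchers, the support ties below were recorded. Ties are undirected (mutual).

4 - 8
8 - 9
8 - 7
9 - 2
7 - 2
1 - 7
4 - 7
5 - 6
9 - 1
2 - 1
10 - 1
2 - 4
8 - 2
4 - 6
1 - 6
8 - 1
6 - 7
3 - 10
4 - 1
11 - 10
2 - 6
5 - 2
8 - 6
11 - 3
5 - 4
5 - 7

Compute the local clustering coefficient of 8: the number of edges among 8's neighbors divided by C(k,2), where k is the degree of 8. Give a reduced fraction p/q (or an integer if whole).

8's neighbors: 1, 2, 4, 6, 7, and 9 (k = 6).
Possible neighbor pairs: C(6,2) = 15. Edges among them: 1–2, 1–4, 1–6, 1–7, 1–9, 2–4, 2–6, 2–7, 2–9, 4–6, 4–7, 6–7 → e = 12.
Clustering(8) = 12/15 = 4/5.

4/5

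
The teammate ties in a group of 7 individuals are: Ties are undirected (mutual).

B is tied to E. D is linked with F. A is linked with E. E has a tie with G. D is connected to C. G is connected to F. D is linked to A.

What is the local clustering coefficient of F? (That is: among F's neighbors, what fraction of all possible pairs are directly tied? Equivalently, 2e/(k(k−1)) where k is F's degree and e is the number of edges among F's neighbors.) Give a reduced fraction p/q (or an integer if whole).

0

F's neighbors: D and G (k = 2).
Possible neighbor pairs: C(2,2) = 1. Edges among them: none → e = 0.
Clustering(F) = 0/1.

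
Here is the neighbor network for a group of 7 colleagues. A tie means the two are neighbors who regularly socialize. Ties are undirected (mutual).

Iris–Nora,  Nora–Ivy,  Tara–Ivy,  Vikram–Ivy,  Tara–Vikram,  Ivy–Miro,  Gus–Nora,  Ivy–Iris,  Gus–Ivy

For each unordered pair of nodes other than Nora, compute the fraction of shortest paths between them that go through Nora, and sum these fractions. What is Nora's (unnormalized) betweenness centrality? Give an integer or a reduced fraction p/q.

1/2

Pairs whose geodesics pass through Nora — Iris–Gus: 1/2.
All other pairs contribute 0.
Summing the contributions gives betweenness(Nora) = 1/2.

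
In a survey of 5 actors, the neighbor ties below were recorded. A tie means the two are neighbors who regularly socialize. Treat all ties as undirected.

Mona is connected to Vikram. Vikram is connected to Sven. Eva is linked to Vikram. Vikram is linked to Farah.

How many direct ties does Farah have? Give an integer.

1

Farah is directly tied to Vikram. That is 1 neighbor, so the degree of Farah is 1.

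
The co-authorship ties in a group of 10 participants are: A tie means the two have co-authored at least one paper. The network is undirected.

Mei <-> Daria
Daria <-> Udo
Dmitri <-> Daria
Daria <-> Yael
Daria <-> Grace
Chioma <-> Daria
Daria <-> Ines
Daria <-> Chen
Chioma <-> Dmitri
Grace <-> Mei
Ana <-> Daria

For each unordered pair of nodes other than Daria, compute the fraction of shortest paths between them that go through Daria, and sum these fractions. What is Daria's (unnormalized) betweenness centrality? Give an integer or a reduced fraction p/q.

Pairs whose geodesics pass through Daria — Dmitri–Grace: 1; Dmitri–Ana: 1; Dmitri–Ines: 1; Dmitri–Chen: 1; Dmitri–Yael: 1; Dmitri–Mei: 1; Dmitri–Udo: 1; Grace–Ana: 1; Grace–Ines: 1; Grace–Chioma: 1; Grace–Chen: 1; Grace–Yael: 1; Grace–Udo: 1; Ana–Ines: 1 … (+20 more pairs).
All other pairs contribute 0.
Summing the contributions gives betweenness(Daria) = 34.

34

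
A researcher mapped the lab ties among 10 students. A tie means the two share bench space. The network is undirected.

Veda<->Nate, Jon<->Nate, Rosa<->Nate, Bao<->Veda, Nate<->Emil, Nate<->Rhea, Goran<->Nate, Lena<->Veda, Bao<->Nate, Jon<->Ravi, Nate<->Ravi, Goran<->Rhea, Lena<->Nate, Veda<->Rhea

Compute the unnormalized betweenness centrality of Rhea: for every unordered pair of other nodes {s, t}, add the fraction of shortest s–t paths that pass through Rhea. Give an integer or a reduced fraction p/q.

Pairs whose geodesics pass through Rhea — Veda–Goran: 1/2.
All other pairs contribute 0.
Summing the contributions gives betweenness(Rhea) = 1/2.

1/2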